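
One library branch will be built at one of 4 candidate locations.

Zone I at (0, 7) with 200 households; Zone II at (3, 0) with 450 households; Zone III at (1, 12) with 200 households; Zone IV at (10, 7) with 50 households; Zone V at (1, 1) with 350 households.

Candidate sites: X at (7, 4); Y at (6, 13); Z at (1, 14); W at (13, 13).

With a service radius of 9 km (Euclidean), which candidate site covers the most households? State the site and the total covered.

Coverage radius r = 9 km; a point is covered iff (Δx)²+(Δy)² ≤ 9² = 81.
  X (7, 4): covers {Zone I, Zone II, Zone IV, Zone V} → 1050
  Y (6, 13): covers {Zone I, Zone III, Zone IV} → 450
  Z (1, 14): covers {Zone I, Zone III} → 400
  W (13, 13): covers {Zone IV} → 50
Maximum coverage at X: 1050 households.

X, covering 1050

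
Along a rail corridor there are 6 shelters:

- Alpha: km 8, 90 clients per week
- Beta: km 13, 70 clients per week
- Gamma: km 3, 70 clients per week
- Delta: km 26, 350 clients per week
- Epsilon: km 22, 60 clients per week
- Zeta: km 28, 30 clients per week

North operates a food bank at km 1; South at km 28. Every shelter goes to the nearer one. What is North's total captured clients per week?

The indifferent point is the midpoint (1+28)/2 = 14.5; shelters left of it (closer to North at 1) go to North, those right go to South.
  Gamma at 3 (w=70) → North
  Alpha at 8 (w=90) → North
  Beta at 13 (w=70) → North
  Epsilon at 22 (w=60) → South
  Delta at 26 (w=350) → South
  Zeta at 28 (w=30) → South
North captures 230; South captures 440.

230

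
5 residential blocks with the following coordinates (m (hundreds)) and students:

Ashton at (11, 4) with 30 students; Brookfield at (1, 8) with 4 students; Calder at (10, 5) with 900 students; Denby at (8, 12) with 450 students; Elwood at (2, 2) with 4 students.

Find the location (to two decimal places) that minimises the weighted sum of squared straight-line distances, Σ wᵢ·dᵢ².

The minimiser of Σwᵢ‖p−pᵢ‖² is the weighted centroid p* = (Σwᵢpᵢ)/(Σwᵢ).
Σwᵢ = 1388.
Σwᵢxᵢ = 30·11 + 4·1 + 900·10 + 450·8 + 4·2 = 12942.
Σwᵢyᵢ = 30·4 + 4·8 + 900·5 + 450·12 + 4·2 = 10060.
x* = 12942/1388 = 9.32, y* = 10060/1388 = 7.25.

(9.32, 7.25)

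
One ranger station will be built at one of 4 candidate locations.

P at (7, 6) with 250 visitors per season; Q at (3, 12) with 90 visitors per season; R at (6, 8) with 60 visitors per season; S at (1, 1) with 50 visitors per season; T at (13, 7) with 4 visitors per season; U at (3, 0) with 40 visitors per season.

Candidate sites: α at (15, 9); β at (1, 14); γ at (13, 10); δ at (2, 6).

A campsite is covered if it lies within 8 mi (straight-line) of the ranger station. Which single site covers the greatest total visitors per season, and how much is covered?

Coverage radius r = 8 mi; a point is covered iff (Δx)²+(Δy)² ≤ 8² = 64.
  α (15, 9): covers {T} → 4
  β (1, 14): covers {Q, R} → 150
  γ (13, 10): covers {P, R, T} → 314
  δ (2, 6): covers {P, Q, R, S, U} → 490
Maximum coverage at δ: 490 visitors per season.

δ, covering 490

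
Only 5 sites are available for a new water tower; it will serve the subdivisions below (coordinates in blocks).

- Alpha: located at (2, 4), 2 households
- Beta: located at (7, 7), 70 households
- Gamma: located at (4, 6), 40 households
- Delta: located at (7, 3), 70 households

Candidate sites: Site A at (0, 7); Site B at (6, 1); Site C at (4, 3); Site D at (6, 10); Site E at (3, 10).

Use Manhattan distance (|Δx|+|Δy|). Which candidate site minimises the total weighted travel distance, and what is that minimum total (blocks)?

Site C, total 826 blocks

Total weighted distance at each candidate:
  Site A (0, 7): total = 1470
  Site B (6, 1): total = 994
  Site C (4, 3): total = 826
  Site D (6, 10): total = 1100
  Site E (3, 10): total = 1474
Minimum is at Site C with total 826 blocks.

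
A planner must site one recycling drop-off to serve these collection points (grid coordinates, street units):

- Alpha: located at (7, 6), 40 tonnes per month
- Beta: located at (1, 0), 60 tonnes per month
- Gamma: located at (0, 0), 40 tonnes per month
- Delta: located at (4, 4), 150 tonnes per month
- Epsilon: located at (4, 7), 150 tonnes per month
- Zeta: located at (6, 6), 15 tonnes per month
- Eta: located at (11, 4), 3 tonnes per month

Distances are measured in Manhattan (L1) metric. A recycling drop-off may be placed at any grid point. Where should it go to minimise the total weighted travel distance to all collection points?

(4, 4)

Manhattan distance separates: Σwᵢ(|x−xᵢ|+|y−yᵢ|) = Σwᵢ|x−xᵢ| + Σwᵢ|y−yᵢ|, so x and y are optimised independently as 1-D weighted medians.
Total weight W = 458; half = 229.
x-coordinate, sorted with cumulative weight:
  x=0 (Gamma, w=40) cum 40
  x=1 (Beta, w=60) cum 100
  x=4 (Delta, w=150) cum 250  ← median
  x=4 (Epsilon, w=150) cum 400
  x=6 (Zeta, w=15) cum 415
  x=7 (Alpha, w=40) cum 455
  x=11 (Eta, w=3) cum 458
⇒ x* = 4
y-coordinate, sorted with cumulative weight:
  y=0 (Beta, w=60) cum 60
  y=0 (Gamma, w=40) cum 100
  y=4 (Delta, w=150) cum 250  ← median
  y=4 (Eta, w=3) cum 253
  y=6 (Alpha, w=40) cum 293
  y=6 (Zeta, w=15) cum 308
  y=7 (Epsilon, w=150) cum 458
⇒ y* = 4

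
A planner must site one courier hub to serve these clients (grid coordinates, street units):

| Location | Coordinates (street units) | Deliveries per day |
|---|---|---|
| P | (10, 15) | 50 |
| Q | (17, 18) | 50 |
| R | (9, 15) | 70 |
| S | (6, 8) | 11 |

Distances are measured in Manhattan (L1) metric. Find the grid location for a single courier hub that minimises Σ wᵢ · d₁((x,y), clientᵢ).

Manhattan distance separates: Σwᵢ(|x−xᵢ|+|y−yᵢ|) = Σwᵢ|x−xᵢ| + Σwᵢ|y−yᵢ|, so x and y are optimised independently as 1-D weighted medians.
Total weight W = 181; half = 90.5.
x-coordinate, sorted with cumulative weight:
  x=6 (S, w=11) cum 11
  x=9 (R, w=70) cum 81
  x=10 (P, w=50) cum 131  ← median
  x=17 (Q, w=50) cum 181
⇒ x* = 10
y-coordinate, sorted with cumulative weight:
  y=8 (S, w=11) cum 11
  y=15 (P, w=50) cum 61
  y=15 (R, w=70) cum 131  ← median
  y=18 (Q, w=50) cum 181
⇒ y* = 15

(10, 15)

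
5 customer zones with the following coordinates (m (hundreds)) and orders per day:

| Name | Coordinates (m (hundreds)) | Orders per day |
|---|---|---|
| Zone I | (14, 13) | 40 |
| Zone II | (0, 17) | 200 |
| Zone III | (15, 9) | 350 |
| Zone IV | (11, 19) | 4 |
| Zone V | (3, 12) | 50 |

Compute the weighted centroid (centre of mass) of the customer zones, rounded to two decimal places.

(9.32, 12.03)

The minimiser of Σwᵢ‖p−pᵢ‖² is the weighted centroid p* = (Σwᵢpᵢ)/(Σwᵢ).
Σwᵢ = 644.
Σwᵢxᵢ = 40·14 + 200·0 + 350·15 + 4·11 + 50·3 = 6004.
Σwᵢyᵢ = 40·13 + 200·17 + 350·9 + 4·19 + 50·12 = 7746.
x* = 6004/644 = 9.32, y* = 7746/644 = 12.03.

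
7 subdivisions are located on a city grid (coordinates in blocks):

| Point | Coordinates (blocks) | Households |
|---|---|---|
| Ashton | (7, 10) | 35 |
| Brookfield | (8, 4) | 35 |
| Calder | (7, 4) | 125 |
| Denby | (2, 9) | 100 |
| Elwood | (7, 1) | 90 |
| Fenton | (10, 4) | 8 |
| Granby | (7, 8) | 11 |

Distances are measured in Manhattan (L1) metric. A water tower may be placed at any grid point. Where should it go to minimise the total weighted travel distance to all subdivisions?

(7, 4)

Manhattan distance separates: Σwᵢ(|x−xᵢ|+|y−yᵢ|) = Σwᵢ|x−xᵢ| + Σwᵢ|y−yᵢ|, so x and y are optimised independently as 1-D weighted medians.
Total weight W = 404; half = 202.
x-coordinate, sorted with cumulative weight:
  x=2 (Denby, w=100) cum 100
  x=7 (Ashton, w=35) cum 135
  x=7 (Calder, w=125) cum 260  ← median
  x=7 (Elwood, w=90) cum 350
  x=7 (Granby, w=11) cum 361
  x=8 (Brookfield, w=35) cum 396
  x=10 (Fenton, w=8) cum 404
⇒ x* = 7
y-coordinate, sorted with cumulative weight:
  y=1 (Elwood, w=90) cum 90
  y=4 (Brookfield, w=35) cum 125
  y=4 (Calder, w=125) cum 250  ← median
  y=4 (Fenton, w=8) cum 258
  y=8 (Granby, w=11) cum 269
  y=9 (Denby, w=100) cum 369
  y=10 (Ashton, w=35) cum 404
⇒ y* = 4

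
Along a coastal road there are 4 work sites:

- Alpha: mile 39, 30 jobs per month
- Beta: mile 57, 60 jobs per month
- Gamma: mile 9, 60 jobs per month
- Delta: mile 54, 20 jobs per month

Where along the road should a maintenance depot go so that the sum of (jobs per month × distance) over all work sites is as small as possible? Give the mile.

x = 39

For a sum of weighted absolute distances on a line, the optimum is the weighted median (not the mean). Total weight W = 170; half-weight = 85.
Sort by position and accumulate weight:
  mile 9 (Gamma, w=60) → cum 60
  mile 39 (Alpha, w=30) → cum 90  ≥ 85 → median here
  mile 54 (Delta, w=20) → cum 110
  mile 57 (Beta, w=60) → cum 170
Optimal location: mile 39.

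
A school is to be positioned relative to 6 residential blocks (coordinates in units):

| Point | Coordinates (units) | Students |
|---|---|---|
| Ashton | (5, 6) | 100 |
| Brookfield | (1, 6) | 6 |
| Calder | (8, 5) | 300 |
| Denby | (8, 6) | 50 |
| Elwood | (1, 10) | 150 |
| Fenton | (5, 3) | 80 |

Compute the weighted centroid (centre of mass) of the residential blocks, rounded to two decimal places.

(5.62, 6.09)

The minimiser of Σwᵢ‖p−pᵢ‖² is the weighted centroid p* = (Σwᵢpᵢ)/(Σwᵢ).
Σwᵢ = 686.
Σwᵢxᵢ = 100·5 + 6·1 + 300·8 + 50·8 + 150·1 + 80·5 = 3856.
Σwᵢyᵢ = 100·6 + 6·6 + 300·5 + 50·6 + 150·10 + 80·3 = 4176.
x* = 3856/686 = 5.62, y* = 4176/686 = 6.09.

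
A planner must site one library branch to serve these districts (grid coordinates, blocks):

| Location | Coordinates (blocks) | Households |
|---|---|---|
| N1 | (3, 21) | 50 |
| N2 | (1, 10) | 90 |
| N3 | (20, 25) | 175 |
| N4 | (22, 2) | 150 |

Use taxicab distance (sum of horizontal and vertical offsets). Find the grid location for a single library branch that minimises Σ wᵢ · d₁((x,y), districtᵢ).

Manhattan distance separates: Σwᵢ(|x−xᵢ|+|y−yᵢ|) = Σwᵢ|x−xᵢ| + Σwᵢ|y−yᵢ|, so x and y are optimised independently as 1-D weighted medians.
Total weight W = 465; half = 232.5.
x-coordinate, sorted with cumulative weight:
  x=1 (N2, w=90) cum 90
  x=3 (N1, w=50) cum 140
  x=20 (N3, w=175) cum 315  ← median
  x=22 (N4, w=150) cum 465
⇒ x* = 20
y-coordinate, sorted with cumulative weight:
  y=2 (N4, w=150) cum 150
  y=10 (N2, w=90) cum 240  ← median
  y=21 (N1, w=50) cum 290
  y=25 (N3, w=175) cum 465
⇒ y* = 10

(20, 10)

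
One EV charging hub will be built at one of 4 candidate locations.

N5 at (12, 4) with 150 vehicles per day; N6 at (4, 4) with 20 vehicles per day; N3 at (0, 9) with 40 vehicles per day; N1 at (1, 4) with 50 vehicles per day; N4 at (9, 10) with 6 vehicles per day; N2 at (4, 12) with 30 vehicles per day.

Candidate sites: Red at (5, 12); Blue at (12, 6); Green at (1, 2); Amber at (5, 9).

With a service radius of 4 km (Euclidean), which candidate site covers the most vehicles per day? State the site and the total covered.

Coverage radius r = 4 km; a point is covered iff (Δx)²+(Δy)² ≤ 4² = 16.
  Red (5, 12): covers {N2} → 30
  Blue (12, 6): covers {N5} → 150
  Green (1, 2): covers {N6, N1} → 70
  Amber (5, 9): covers {N2} → 30
Maximum coverage at Blue: 150 vehicles per day.

Blue, covering 150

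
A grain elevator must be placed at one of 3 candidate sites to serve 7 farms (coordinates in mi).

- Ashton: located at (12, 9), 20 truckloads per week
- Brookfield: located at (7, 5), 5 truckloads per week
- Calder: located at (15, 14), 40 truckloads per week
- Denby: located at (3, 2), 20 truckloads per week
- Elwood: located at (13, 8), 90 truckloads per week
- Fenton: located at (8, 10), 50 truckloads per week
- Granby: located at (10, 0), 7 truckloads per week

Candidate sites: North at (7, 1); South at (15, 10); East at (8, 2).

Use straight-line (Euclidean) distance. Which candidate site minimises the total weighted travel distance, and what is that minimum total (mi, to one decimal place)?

Total weighted distance at each candidate:
  North (7, 1): total = 2206.4
  South (15, 10): total = 1241.7
  East (8, 2): total = 1955.5
Minimum is at South with total 1241.7 mi.

South, total 1241.7 mi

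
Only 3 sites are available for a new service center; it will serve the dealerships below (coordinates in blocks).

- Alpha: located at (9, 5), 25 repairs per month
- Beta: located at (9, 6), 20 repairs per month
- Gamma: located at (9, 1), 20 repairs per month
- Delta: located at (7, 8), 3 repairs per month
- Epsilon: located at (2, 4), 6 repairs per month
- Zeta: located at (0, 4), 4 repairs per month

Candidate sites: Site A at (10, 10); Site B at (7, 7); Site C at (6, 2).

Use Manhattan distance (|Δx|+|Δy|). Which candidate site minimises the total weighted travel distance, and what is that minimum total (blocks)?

Total weighted distance at each candidate:
  Site A (10, 10): total = 613
  Site B (7, 7): total = 411
  Site C (6, 2): total = 459
Minimum is at Site B with total 411 blocks.

Site B, total 411 blocks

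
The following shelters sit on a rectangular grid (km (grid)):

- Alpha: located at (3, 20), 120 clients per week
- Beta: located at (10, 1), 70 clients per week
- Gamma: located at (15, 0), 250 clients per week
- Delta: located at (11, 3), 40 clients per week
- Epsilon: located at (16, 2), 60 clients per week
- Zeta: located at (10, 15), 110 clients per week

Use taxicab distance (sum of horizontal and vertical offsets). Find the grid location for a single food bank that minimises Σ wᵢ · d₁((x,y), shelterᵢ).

Manhattan distance separates: Σwᵢ(|x−xᵢ|+|y−yᵢ|) = Σwᵢ|x−xᵢ| + Σwᵢ|y−yᵢ|, so x and y are optimised independently as 1-D weighted medians.
Total weight W = 650; half = 325.
x-coordinate, sorted with cumulative weight:
  x=3 (Alpha, w=120) cum 120
  x=10 (Beta, w=70) cum 190
  x=10 (Zeta, w=110) cum 300
  x=11 (Delta, w=40) cum 340  ← median
  x=15 (Gamma, w=250) cum 590
  x=16 (Epsilon, w=60) cum 650
⇒ x* = 11
y-coordinate, sorted with cumulative weight:
  y=0 (Gamma, w=250) cum 250
  y=1 (Beta, w=70) cum 320
  y=2 (Epsilon, w=60) cum 380  ← median
  y=3 (Delta, w=40) cum 420
  y=15 (Zeta, w=110) cum 530
  y=20 (Alpha, w=120) cum 650
⇒ y* = 2

(11, 2)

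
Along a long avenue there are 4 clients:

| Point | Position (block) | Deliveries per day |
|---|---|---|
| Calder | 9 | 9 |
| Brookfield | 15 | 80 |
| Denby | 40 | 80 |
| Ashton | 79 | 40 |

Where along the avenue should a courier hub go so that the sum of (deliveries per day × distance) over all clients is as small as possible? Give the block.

x = 40

For a sum of weighted absolute distances on a line, the optimum is the weighted median (not the mean). Total weight W = 209; half-weight = 104.5.
Sort by position and accumulate weight:
  block 9 (Calder, w=9) → cum 9
  block 15 (Brookfield, w=80) → cum 89
  block 40 (Denby, w=80) → cum 169  ≥ 104.5 → median here
  block 79 (Ashton, w=40) → cum 209
Optimal location: block 40.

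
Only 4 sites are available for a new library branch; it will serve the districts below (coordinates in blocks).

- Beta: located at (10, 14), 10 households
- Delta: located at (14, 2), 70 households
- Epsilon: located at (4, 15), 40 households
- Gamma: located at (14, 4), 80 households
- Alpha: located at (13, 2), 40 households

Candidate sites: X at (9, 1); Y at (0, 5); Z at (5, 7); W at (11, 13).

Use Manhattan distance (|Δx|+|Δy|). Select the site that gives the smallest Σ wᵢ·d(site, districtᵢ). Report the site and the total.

X, total 2160 blocks

Total weighted distance at each candidate:
  X (9, 1): total = 2160
  Y (0, 5): total = 3780
  Z (5, 7): total = 2940
  W (11, 13): total = 2840
Minimum is at X with total 2160 blocks.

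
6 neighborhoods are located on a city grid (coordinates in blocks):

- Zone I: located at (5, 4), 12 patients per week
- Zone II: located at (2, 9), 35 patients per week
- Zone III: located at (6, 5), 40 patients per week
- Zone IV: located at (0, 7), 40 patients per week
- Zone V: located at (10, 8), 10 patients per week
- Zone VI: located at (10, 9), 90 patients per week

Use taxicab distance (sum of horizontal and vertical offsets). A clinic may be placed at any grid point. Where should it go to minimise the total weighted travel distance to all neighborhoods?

(6, 9)

Manhattan distance separates: Σwᵢ(|x−xᵢ|+|y−yᵢ|) = Σwᵢ|x−xᵢ| + Σwᵢ|y−yᵢ|, so x and y are optimised independently as 1-D weighted medians.
Total weight W = 227; half = 113.5.
x-coordinate, sorted with cumulative weight:
  x=0 (Zone IV, w=40) cum 40
  x=2 (Zone II, w=35) cum 75
  x=5 (Zone I, w=12) cum 87
  x=6 (Zone III, w=40) cum 127  ← median
  x=10 (Zone V, w=10) cum 137
  x=10 (Zone VI, w=90) cum 227
⇒ x* = 6
y-coordinate, sorted with cumulative weight:
  y=4 (Zone I, w=12) cum 12
  y=5 (Zone III, w=40) cum 52
  y=7 (Zone IV, w=40) cum 92
  y=8 (Zone V, w=10) cum 102
  y=9 (Zone II, w=35) cum 137  ← median
  y=9 (Zone VI, w=90) cum 227
⇒ y* = 9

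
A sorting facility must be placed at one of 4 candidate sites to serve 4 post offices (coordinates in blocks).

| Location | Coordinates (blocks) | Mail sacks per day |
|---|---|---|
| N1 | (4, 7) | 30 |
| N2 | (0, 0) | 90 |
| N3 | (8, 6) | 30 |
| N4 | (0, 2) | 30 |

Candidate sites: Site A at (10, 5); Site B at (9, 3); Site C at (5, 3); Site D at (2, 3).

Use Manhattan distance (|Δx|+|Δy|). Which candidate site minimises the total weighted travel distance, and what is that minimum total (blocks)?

Site D, total 990 blocks

Total weighted distance at each candidate:
  Site A (10, 5): total = 2070
  Site B (9, 3): total = 1770
  Site C (5, 3): total = 1230
  Site D (2, 3): total = 990
Minimum is at Site D with total 990 blocks.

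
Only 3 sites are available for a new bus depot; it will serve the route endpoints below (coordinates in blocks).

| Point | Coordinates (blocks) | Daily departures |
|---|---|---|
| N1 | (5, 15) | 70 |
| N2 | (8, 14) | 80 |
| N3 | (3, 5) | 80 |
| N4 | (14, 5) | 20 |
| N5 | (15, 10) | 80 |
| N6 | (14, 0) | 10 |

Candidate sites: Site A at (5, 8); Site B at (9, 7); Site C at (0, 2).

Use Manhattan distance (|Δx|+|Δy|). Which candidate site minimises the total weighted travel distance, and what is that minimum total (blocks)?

Site A, total 2980 blocks

Total weighted distance at each candidate:
  Site A (5, 8): total = 2980
  Site B (9, 7): total = 3100
  Site C (0, 2): total = 5680
Minimum is at Site A with total 2980 blocks.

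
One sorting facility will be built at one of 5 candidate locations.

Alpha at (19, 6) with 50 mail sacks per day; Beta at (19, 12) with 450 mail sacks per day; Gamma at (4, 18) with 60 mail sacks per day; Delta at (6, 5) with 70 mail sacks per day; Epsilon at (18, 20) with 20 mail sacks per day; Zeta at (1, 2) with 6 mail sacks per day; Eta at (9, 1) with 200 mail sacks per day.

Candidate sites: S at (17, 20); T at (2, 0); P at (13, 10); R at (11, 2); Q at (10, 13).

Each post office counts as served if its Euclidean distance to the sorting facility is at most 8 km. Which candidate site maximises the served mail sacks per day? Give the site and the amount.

P, covering 500

Coverage radius r = 8 km; a point is covered iff (Δx)²+(Δy)² ≤ 8² = 64.
  S (17, 20): covers {Epsilon} → 20
  T (2, 0): covers {Delta, Zeta, Eta} → 276
  P (13, 10): covers {Alpha, Beta} → 500
  R (11, 2): covers {Delta, Eta} → 270
  Q (10, 13): covers {Gamma} → 60
Maximum coverage at P: 500 mail sacks per day.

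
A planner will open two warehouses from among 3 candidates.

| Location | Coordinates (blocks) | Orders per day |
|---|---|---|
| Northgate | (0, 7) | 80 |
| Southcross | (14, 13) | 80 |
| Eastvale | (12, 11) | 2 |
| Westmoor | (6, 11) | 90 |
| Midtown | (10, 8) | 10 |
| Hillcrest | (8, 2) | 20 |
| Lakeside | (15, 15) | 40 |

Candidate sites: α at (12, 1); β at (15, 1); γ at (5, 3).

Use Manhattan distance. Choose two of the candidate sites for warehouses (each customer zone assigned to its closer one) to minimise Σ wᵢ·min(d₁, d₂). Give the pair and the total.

Evaluate every pair (each demand assigned to the nearer of the two):
  {β, γ}: total = 3336
  {α, γ}: total = 3520
  {α, β}: total = 4690
Best pair: {β, γ} with total 3336.

{β, γ}, total 3336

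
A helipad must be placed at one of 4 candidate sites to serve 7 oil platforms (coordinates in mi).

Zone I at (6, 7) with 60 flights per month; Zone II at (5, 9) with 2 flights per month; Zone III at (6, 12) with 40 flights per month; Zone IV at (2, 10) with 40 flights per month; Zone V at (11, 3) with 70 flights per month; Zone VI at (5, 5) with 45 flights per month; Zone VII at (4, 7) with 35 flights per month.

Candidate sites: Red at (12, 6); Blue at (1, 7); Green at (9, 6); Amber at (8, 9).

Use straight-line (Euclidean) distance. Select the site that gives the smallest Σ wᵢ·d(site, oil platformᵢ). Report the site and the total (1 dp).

Total weighted distance at each candidate:
  Red (12, 6): total = 1972.2
  Blue (1, 7): total = 1778.4
  Green (9, 6): total = 1406.9
  Amber (8, 9): total = 1414.3
Minimum is at Green with total 1406.9 mi.

Green, total 1406.9 mi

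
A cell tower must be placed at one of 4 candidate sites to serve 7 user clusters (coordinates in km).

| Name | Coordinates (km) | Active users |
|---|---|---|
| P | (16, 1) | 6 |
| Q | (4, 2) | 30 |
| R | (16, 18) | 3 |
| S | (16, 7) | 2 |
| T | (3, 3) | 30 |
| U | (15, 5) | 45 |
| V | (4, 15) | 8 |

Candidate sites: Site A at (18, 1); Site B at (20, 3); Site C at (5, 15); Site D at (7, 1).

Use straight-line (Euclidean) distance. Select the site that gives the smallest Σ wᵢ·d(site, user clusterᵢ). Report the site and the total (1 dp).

Total weighted distance at each candidate:
  Site A (18, 1): total = 1334.4
  Site B (20, 3): total = 1478.0
  Site C (5, 15): total = 1568.7
  Site D (7, 1): total = 879.4
Minimum is at Site D with total 879.4 km.

Site D, total 879.4 km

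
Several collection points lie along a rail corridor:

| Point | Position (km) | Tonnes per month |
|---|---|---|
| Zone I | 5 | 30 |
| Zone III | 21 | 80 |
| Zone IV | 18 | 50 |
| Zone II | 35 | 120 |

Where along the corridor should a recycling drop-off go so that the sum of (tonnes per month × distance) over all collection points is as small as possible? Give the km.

x = 21

For a sum of weighted absolute distances on a line, the optimum is the weighted median (not the mean). Total weight W = 280; half-weight = 140.
Sort by position and accumulate weight:
  km 5 (Zone I, w=30) → cum 30
  km 18 (Zone IV, w=50) → cum 80
  km 21 (Zone III, w=80) → cum 160  ≥ 140 → median here
  km 35 (Zone II, w=120) → cum 280
Optimal location: km 21.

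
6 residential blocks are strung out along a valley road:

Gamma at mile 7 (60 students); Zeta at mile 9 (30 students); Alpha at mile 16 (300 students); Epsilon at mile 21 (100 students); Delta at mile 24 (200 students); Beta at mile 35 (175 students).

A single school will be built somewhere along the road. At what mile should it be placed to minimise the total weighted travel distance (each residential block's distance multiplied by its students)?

x = 21

For a sum of weighted absolute distances on a line, the optimum is the weighted median (not the mean). Total weight W = 865; half-weight = 432.5.
Sort by position and accumulate weight:
  mile 7 (Gamma, w=60) → cum 60
  mile 9 (Zeta, w=30) → cum 90
  mile 16 (Alpha, w=300) → cum 390
  mile 21 (Epsilon, w=100) → cum 490  ≥ 432.5 → median here
  mile 24 (Delta, w=200) → cum 690
  mile 35 (Beta, w=175) → cum 865
Optimal location: mile 21.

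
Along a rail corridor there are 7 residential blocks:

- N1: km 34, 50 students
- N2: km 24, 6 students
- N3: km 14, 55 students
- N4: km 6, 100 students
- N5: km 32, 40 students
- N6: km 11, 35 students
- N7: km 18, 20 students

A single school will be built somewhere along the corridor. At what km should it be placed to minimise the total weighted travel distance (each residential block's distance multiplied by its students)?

x = 14

For a sum of weighted absolute distances on a line, the optimum is the weighted median (not the mean). Total weight W = 306; half-weight = 153.
Sort by position and accumulate weight:
  km 6 (N4, w=100) → cum 100
  km 11 (N6, w=35) → cum 135
  km 14 (N3, w=55) → cum 190  ≥ 153 → median here
  km 18 (N7, w=20) → cum 210
  km 24 (N2, w=6) → cum 216
  km 32 (N5, w=40) → cum 256
  km 34 (N1, w=50) → cum 306
Optimal location: km 14.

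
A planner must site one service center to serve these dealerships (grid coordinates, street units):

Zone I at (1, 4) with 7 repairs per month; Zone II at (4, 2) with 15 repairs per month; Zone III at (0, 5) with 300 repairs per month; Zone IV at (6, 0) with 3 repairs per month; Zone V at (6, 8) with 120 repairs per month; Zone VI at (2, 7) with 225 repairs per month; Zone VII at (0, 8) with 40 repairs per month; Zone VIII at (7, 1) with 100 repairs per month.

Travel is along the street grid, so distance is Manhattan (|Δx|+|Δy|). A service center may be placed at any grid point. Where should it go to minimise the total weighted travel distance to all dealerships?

Manhattan distance separates: Σwᵢ(|x−xᵢ|+|y−yᵢ|) = Σwᵢ|x−xᵢ| + Σwᵢ|y−yᵢ|, so x and y are optimised independently as 1-D weighted medians.
Total weight W = 810; half = 405.
x-coordinate, sorted with cumulative weight:
  x=0 (Zone III, w=300) cum 300
  x=0 (Zone VII, w=40) cum 340
  x=1 (Zone I, w=7) cum 347
  x=2 (Zone VI, w=225) cum 572  ← median
  x=4 (Zone II, w=15) cum 587
  x=6 (Zone IV, w=3) cum 590
  x=6 (Zone V, w=120) cum 710
  x=7 (Zone VIII, w=100) cum 810
⇒ x* = 2
y-coordinate, sorted with cumulative weight:
  y=0 (Zone IV, w=3) cum 3
  y=1 (Zone VIII, w=100) cum 103
  y=2 (Zone II, w=15) cum 118
  y=4 (Zone I, w=7) cum 125
  y=5 (Zone III, w=300) cum 425  ← median
  y=7 (Zone VI, w=225) cum 650
  y=8 (Zone V, w=120) cum 770
  y=8 (Zone VII, w=40) cum 810
⇒ y* = 5

(2, 5)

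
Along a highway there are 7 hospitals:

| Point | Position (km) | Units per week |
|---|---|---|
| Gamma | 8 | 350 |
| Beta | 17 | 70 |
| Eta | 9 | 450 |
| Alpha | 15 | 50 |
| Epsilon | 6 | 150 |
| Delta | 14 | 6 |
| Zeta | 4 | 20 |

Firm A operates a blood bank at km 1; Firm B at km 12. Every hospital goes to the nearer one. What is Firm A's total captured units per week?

170

The indifferent point is the midpoint (1+12)/2 = 6.5; hospitals left of it (closer to Firm A at 1) go to Firm A, those right go to Firm B.
  Zeta at 4 (w=20) → Firm A
  Epsilon at 6 (w=150) → Firm A
  Gamma at 8 (w=350) → Firm B
  Eta at 9 (w=450) → Firm B
  Delta at 14 (w=6) → Firm B
  Alpha at 15 (w=50) → Firm B
  Beta at 17 (w=70) → Firm B
Firm A captures 170; Firm B captures 926.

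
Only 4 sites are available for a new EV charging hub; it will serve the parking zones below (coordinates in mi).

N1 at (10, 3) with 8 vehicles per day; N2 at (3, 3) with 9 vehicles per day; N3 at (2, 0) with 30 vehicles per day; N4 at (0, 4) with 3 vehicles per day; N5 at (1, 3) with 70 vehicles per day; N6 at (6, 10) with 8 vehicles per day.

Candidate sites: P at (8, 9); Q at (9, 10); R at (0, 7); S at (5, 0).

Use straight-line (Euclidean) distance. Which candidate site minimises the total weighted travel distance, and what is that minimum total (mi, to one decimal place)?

Total weighted distance at each candidate:
  P (8, 9): total = 1136.9
  Q (9, 10): total = 1306.3
  R (0, 7): total = 700.8
  S (5, 0): total = 618.7
Minimum is at S with total 618.7 mi.

S, total 618.7 mi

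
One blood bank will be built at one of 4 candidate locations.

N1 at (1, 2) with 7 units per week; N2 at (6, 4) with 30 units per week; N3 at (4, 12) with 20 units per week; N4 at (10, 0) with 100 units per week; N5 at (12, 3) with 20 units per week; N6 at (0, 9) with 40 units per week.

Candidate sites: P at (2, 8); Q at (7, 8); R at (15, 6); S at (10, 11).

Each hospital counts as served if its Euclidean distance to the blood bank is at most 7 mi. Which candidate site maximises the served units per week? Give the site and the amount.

P, covering 97

Coverage radius r = 7 mi; a point is covered iff (Δx)²+(Δy)² ≤ 7² = 49.
  P (2, 8): covers {N1, N2, N3, N6} → 97
  Q (7, 8): covers {N2, N3} → 50
  R (15, 6): covers {N5} → 20
  S (10, 11): covers {N3} → 20
Maximum coverage at P: 97 units per week.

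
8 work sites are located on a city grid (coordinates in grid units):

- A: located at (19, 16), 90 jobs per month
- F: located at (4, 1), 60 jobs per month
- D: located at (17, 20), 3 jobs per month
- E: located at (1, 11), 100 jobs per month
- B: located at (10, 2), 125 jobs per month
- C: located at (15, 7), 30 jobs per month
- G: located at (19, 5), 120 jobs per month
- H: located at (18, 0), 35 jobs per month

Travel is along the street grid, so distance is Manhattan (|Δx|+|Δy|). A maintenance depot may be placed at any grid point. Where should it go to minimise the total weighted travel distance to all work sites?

Manhattan distance separates: Σwᵢ(|x−xᵢ|+|y−yᵢ|) = Σwᵢ|x−xᵢ| + Σwᵢ|y−yᵢ|, so x and y are optimised independently as 1-D weighted medians.
Total weight W = 563; half = 281.5.
x-coordinate, sorted with cumulative weight:
  x=1 (E, w=100) cum 100
  x=4 (F, w=60) cum 160
  x=10 (B, w=125) cum 285  ← median
  x=15 (C, w=30) cum 315
  x=17 (D, w=3) cum 318
  x=18 (H, w=35) cum 353
  x=19 (A, w=90) cum 443
  x=19 (G, w=120) cum 563
⇒ x* = 10
y-coordinate, sorted with cumulative weight:
  y=0 (H, w=35) cum 35
  y=1 (F, w=60) cum 95
  y=2 (B, w=125) cum 220
  y=5 (G, w=120) cum 340  ← median
  y=7 (C, w=30) cum 370
  y=11 (E, w=100) cum 470
  y=16 (A, w=90) cum 560
  y=20 (D, w=3) cum 563
⇒ y* = 5

(10, 5)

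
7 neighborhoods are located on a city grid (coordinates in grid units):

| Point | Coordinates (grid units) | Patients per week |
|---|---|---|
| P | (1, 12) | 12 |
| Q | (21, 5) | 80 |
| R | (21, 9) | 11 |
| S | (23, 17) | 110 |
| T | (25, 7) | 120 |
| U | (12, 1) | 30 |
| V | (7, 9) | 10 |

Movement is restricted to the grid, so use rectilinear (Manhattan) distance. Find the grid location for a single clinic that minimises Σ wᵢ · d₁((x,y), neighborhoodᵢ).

(23, 7)

Manhattan distance separates: Σwᵢ(|x−xᵢ|+|y−yᵢ|) = Σwᵢ|x−xᵢ| + Σwᵢ|y−yᵢ|, so x and y are optimised independently as 1-D weighted medians.
Total weight W = 373; half = 186.5.
x-coordinate, sorted with cumulative weight:
  x=1 (P, w=12) cum 12
  x=7 (V, w=10) cum 22
  x=12 (U, w=30) cum 52
  x=21 (Q, w=80) cum 132
  x=21 (R, w=11) cum 143
  x=23 (S, w=110) cum 253  ← median
  x=25 (T, w=120) cum 373
⇒ x* = 23
y-coordinate, sorted with cumulative weight:
  y=1 (U, w=30) cum 30
  y=5 (Q, w=80) cum 110
  y=7 (T, w=120) cum 230  ← median
  y=9 (R, w=11) cum 241
  y=9 (V, w=10) cum 251
  y=12 (P, w=12) cum 263
  y=17 (S, w=110) cum 373
⇒ y* = 7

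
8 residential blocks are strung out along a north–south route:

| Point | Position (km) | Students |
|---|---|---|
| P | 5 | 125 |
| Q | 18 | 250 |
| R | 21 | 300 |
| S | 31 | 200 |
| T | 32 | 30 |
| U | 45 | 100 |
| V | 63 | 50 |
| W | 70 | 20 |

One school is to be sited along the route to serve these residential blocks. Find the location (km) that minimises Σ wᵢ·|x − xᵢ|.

x = 21

For a sum of weighted absolute distances on a line, the optimum is the weighted median (not the mean). Total weight W = 1075; half-weight = 537.5.
Sort by position and accumulate weight:
  km 5 (P, w=125) → cum 125
  km 18 (Q, w=250) → cum 375
  km 21 (R, w=300) → cum 675  ≥ 537.5 → median here
  km 31 (S, w=200) → cum 875
  km 32 (T, w=30) → cum 905
  km 45 (U, w=100) → cum 1005
  km 63 (V, w=50) → cum 1055
  km 70 (W, w=20) → cum 1075
Optimal location: km 21.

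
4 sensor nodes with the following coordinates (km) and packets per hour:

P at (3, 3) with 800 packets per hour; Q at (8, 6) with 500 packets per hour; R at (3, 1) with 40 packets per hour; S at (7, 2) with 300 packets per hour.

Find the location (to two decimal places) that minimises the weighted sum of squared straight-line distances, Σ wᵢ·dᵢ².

(5.26, 3.68)

The minimiser of Σwᵢ‖p−pᵢ‖² is the weighted centroid p* = (Σwᵢpᵢ)/(Σwᵢ).
Σwᵢ = 1640.
Σwᵢxᵢ = 800·3 + 500·8 + 40·3 + 300·7 = 8620.
Σwᵢyᵢ = 800·3 + 500·6 + 40·1 + 300·2 = 6040.
x* = 8620/1640 = 5.26, y* = 6040/1640 = 3.68.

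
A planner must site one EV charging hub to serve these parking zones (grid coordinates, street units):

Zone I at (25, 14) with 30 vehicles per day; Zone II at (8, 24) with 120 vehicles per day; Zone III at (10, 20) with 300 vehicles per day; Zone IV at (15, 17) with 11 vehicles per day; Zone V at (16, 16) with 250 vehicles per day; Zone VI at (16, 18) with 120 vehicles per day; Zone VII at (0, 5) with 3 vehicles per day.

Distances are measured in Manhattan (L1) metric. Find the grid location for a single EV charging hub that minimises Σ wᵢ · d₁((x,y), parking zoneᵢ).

(10, 20)

Manhattan distance separates: Σwᵢ(|x−xᵢ|+|y−yᵢ|) = Σwᵢ|x−xᵢ| + Σwᵢ|y−yᵢ|, so x and y are optimised independently as 1-D weighted medians.
Total weight W = 834; half = 417.
x-coordinate, sorted with cumulative weight:
  x=0 (Zone VII, w=3) cum 3
  x=8 (Zone II, w=120) cum 123
  x=10 (Zone III, w=300) cum 423  ← median
  x=15 (Zone IV, w=11) cum 434
  x=16 (Zone V, w=250) cum 684
  x=16 (Zone VI, w=120) cum 804
  x=25 (Zone I, w=30) cum 834
⇒ x* = 10
y-coordinate, sorted with cumulative weight:
  y=5 (Zone VII, w=3) cum 3
  y=14 (Zone I, w=30) cum 33
  y=16 (Zone V, w=250) cum 283
  y=17 (Zone IV, w=11) cum 294
  y=18 (Zone VI, w=120) cum 414
  y=20 (Zone III, w=300) cum 714  ← median
  y=24 (Zone II, w=120) cum 834
⇒ y* = 20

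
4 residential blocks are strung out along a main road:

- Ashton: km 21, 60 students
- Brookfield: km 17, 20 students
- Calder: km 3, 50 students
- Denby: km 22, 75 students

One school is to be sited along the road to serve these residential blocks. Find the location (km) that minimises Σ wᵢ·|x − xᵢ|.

For a sum of weighted absolute distances on a line, the optimum is the weighted median (not the mean). Total weight W = 205; half-weight = 102.5.
Sort by position and accumulate weight:
  km 3 (Calder, w=50) → cum 50
  km 17 (Brookfield, w=20) → cum 70
  km 21 (Ashton, w=60) → cum 130  ≥ 102.5 → median here
  km 22 (Denby, w=75) → cum 205
Optimal location: km 21.

x = 21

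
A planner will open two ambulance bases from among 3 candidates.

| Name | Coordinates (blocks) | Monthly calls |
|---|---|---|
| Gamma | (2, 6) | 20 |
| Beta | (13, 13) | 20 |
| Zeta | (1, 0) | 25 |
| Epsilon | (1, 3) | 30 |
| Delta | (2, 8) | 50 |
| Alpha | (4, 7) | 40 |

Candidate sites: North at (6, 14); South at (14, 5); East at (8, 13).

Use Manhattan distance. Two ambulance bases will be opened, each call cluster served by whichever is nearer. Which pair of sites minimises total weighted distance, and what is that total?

Evaluate every pair (each demand assigned to the nearer of the two):
  {North, East}: total = 2155
  {North, South}: total = 2160
  {South, East}: total = 2210
Best pair: {North, East} with total 2155.

{North, East}, total 2155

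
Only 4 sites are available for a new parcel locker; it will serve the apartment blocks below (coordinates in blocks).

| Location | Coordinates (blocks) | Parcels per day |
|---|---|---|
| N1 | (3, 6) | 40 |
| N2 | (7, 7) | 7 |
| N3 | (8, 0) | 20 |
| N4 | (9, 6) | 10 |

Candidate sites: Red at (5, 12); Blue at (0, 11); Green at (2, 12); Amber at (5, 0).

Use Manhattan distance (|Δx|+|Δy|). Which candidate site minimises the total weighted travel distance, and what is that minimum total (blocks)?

Amber, total 543 blocks

Total weighted distance at each candidate:
  Red (5, 12): total = 769
  Blue (0, 11): total = 917
  Green (2, 12): total = 840
  Amber (5, 0): total = 543
Minimum is at Amber with total 543 blocks.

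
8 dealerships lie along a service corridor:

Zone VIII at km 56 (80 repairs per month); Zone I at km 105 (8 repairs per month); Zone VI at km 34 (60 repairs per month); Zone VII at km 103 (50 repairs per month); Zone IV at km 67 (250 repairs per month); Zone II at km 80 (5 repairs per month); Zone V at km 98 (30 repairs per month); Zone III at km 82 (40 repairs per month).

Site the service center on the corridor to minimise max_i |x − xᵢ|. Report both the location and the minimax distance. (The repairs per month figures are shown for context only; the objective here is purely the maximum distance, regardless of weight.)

The 1-center on a line is the midpoint of the two extreme points: leftmost at 34, rightmost at 105.
Optimal location = (34 + 105)/2 = 69.5; maximum distance = (105 − 34)/2 = 35.5.

location 69.5, max distance 35.5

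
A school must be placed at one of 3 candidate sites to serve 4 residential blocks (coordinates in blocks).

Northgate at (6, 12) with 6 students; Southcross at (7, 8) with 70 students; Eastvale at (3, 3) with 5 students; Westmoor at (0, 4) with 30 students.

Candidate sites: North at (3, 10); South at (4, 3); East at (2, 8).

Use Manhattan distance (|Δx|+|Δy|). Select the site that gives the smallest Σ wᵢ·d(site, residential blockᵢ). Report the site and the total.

Total weighted distance at each candidate:
  North (3, 10): total = 755
  South (4, 3): total = 781
  East (2, 8): total = 608
Minimum is at East with total 608 blocks.

East, total 608 blocks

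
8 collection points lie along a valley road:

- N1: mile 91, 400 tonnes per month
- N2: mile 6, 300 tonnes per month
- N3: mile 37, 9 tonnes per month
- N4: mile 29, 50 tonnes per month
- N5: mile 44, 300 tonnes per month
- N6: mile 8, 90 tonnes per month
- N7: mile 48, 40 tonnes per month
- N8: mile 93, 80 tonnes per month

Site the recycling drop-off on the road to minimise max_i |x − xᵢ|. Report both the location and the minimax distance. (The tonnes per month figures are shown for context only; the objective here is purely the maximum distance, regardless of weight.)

location 49.5, max distance 43.5

The 1-center on a line is the midpoint of the two extreme points: leftmost at 6, rightmost at 93.
Optimal location = (6 + 93)/2 = 49.5; maximum distance = (93 − 6)/2 = 43.5.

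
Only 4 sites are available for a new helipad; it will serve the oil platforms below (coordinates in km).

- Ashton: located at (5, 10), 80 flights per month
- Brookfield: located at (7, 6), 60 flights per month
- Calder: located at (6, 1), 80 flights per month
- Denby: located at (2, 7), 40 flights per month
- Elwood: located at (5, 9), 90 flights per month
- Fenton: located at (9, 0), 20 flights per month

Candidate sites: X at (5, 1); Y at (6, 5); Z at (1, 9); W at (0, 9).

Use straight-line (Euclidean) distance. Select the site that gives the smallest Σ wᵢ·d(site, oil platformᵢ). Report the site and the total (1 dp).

Y, total 1479.4 km

Total weighted distance at each candidate:
  X (5, 1): total = 2193.9
  Y (6, 5): total = 1479.4
  Z (1, 9): total = 2177.3
  W (0, 9): total = 2482.6
Minimum is at Y with total 1479.4 km.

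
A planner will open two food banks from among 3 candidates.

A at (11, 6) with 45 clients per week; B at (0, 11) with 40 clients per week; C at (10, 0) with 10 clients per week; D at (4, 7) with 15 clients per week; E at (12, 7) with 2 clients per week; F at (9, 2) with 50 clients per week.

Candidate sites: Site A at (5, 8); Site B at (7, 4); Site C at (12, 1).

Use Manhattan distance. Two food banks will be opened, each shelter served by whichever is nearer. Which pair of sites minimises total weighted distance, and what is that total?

{Site A, Site C}, total 862

Evaluate every pair (each demand assigned to the nearer of the two):
  {Site A, Site C}: total = 862
  {Site A, Site B}: total = 906
  {Site B, Site C}: total = 1162
Best pair: {Site A, Site C} with total 862.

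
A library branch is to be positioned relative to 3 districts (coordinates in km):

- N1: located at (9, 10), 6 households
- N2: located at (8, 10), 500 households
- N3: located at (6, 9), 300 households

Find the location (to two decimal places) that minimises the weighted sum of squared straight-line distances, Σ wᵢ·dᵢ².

(7.26, 9.63)

The minimiser of Σwᵢ‖p−pᵢ‖² is the weighted centroid p* = (Σwᵢpᵢ)/(Σwᵢ).
Σwᵢ = 806.
Σwᵢxᵢ = 6·9 + 500·8 + 300·6 = 5854.
Σwᵢyᵢ = 6·10 + 500·10 + 300·9 = 7760.
x* = 5854/806 = 7.26, y* = 7760/806 = 9.63.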